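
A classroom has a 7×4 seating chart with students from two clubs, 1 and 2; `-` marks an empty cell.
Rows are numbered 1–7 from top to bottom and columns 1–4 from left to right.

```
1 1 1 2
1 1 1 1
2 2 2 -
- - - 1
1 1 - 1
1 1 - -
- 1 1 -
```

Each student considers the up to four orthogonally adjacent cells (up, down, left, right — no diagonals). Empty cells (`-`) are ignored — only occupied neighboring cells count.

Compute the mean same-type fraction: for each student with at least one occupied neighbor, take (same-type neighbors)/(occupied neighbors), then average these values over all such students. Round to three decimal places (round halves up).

Row 1: (1,1)1 2/2 · (1,2)1 3/3 · (1,3)1 2/3 · (1,4)2 0/2
Row 2: (2,1)1 2/3 · (2,2)1 3/4 · (2,3)1 3/4 · (2,4)1 1/2
Row 3: (3,1)2 1/2 · (3,2)2 2/3 · (3,3)2 1/2
Row 4: (4,4)1 1/1
Row 5: (5,1)1 2/2 · (5,2)1 2/2 · (5,4)1 1/1
Row 6: (6,1)1 2/2 · (6,2)1 3/3
Row 7: (7,2)1 2/2 · (7,3)1 1/1
Sum over 19 students: 2/2 + 3/3 + 2/3 + 0/2 + 2/3 + 3/4 + 3/4 + 1/2 + 1/2 + 2/3 + 1/2 + 1/1 + 2/2 + 2/2 + 1/1 + 2/2 + 3/3 + 2/2 + 1/1 = 15; mean = 15 ÷ 19 = 15/19 = 0.789473… → 0.789.

0.789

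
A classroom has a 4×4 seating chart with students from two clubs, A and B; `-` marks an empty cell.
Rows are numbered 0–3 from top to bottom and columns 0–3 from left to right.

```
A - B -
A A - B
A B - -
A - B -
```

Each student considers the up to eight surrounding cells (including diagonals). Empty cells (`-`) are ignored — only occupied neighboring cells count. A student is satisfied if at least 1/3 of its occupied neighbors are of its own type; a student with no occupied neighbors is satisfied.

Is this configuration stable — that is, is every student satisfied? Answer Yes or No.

(0,0)A 2/2 ok
(0,2)B 1/2 ok
(1,0)A 3/4 ok
(1,1)A 3/5 ok
(1,3)B 1/1 ok
(2,0)A 3/4 ok
(2,1)B 1/5 unhappy
(3,0)A 1/2 ok
(3,2)B 1/1 ok
For instance (2,1) has only 1/5 same-type neighbors, below 1/3.

No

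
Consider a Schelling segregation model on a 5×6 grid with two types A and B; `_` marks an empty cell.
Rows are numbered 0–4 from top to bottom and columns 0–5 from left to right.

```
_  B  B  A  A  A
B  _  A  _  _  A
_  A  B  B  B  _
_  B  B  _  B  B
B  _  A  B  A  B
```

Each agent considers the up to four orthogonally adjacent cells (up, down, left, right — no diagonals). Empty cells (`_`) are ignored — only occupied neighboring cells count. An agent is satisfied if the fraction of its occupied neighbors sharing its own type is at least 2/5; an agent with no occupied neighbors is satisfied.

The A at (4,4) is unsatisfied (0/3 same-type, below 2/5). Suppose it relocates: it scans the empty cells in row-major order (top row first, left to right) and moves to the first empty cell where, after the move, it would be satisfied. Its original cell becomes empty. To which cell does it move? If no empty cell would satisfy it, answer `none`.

Vacating (4,4). Empty cells in order:
  (0,0): 0/2 same-type → still unsatisfied.
  (1,1): 2/4 same-type → satisfied — stop here.

(1,1)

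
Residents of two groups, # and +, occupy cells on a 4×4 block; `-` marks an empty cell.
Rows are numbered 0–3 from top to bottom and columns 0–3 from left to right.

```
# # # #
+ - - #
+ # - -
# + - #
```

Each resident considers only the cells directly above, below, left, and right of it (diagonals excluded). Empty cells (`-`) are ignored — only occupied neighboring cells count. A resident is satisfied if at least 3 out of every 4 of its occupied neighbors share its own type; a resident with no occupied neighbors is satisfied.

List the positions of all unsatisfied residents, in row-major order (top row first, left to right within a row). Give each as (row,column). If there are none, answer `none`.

(0,0), (1,0), (2,0), (2,1), (3,0), (3,1)

Row 0: (0,0)# 1/2 ✗ · (0,1)# 2/2 ✓ · (0,2)# 2/2 ✓ · (0,3)# 2/2 ✓
Row 1: (1,0)+ 1/2 ✗ · (1,3)# 1/1 ✓
Row 2: (2,0)+ 1/3 ✗ · (2,1)# 0/2 ✗
Row 3: (3,0)# 0/2 ✗ · (3,1)+ 0/2 ✗ · (3,3)# 0/0 ✓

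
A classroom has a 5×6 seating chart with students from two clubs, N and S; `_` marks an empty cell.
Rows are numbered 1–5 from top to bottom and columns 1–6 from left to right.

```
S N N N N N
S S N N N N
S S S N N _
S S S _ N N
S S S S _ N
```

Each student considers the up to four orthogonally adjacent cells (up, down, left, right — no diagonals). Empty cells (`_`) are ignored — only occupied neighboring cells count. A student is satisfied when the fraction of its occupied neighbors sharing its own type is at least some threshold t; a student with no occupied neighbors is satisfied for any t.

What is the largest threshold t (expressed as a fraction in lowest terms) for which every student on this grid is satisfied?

1/3

Row 1: (1,1)S 1/2 · (1,2)N 1/3 · (1,3)N 3/3 · (1,4)N 3/3 · (1,5)N 3/3 · (1,6)N 2/2
Row 2: (2,1)S 3/3 · (2,2)S 2/4 · (2,3)N 2/4 · (2,4)N 4/4 · (2,5)N 4/4 · (2,6)N 2/2
Row 3: (3,1)S 3/3 · (3,2)S 4/4 · (3,3)S 2/4 · (3,4)N 2/3 · (3,5)N 3/3
Row 4: (4,1)S 3/3 · (4,2)S 4/4 · (4,3)S 3/3 · (4,5)N 2/2 · (4,6)N 2/2
Row 5: (5,1)S 2/2 · (5,2)S 3/3 · (5,3)S 3/3 · (5,4)S 1/1 · (5,6)N 1/1
The smallest same-type fraction is 1/3 at (1,2), which reduces to 1/3. Any threshold above that leaves this student unsatisfied.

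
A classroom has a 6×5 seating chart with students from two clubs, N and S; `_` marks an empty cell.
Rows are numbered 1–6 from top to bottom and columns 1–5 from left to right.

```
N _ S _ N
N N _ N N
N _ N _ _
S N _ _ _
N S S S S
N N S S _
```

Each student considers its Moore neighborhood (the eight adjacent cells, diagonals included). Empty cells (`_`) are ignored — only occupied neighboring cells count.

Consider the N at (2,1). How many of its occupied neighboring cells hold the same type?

3

Occupied neighbors of (2,1): (1,1)=N, (2,2)=N, (3,1)=N.
Same type (N): 3 of 3.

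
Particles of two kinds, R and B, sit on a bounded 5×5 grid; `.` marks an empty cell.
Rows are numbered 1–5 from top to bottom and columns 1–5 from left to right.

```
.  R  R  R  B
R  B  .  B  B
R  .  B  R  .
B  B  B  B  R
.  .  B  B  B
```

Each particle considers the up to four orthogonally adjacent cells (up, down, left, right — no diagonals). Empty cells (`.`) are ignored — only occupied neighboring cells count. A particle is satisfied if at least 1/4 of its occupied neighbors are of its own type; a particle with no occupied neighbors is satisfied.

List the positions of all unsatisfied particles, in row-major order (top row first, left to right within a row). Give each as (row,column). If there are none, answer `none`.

(1,2)R 1/2 ✓
(1,3)R 2/2 ✓
(1,4)R 1/3 ✓
(1,5)B 1/2 ✓
(2,1)R 1/2 ✓
(2,2)B 0/2 ✗
(2,4)B 1/3 ✓
(2,5)B 2/2 ✓
(3,1)R 1/2 ✓
(3,3)B 1/2 ✓
(3,4)R 0/3 ✗
(4,1)B 1/2 ✓
(4,2)B 2/2 ✓
(4,3)B 4/4 ✓
(4,4)B 2/4 ✓
(4,5)R 0/2 ✗
(5,3)B 2/2 ✓
(5,4)B 3/3 ✓
(5,5)B 1/2 ✓

(2,2), (3,4), (4,5)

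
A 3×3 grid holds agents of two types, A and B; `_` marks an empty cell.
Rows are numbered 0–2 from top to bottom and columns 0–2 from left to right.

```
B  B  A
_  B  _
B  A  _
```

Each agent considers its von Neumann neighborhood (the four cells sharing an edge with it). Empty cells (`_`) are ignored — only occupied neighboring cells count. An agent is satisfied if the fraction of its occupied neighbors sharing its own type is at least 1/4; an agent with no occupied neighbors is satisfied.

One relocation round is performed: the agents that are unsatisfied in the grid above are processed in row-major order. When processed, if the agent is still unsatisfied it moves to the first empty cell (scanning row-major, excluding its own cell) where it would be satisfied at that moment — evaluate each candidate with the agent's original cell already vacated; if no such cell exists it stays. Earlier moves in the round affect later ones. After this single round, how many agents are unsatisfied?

0

Initially unsatisfied (in order): (0,2), (2,0), (2,1).
  (0,2) → (2,2).
  (2,0) → (0,2).
  (2,1): now satisfied by earlier moves; stays.
Resulting grid:
B B B
_ B _
_ A A
All satisfied now.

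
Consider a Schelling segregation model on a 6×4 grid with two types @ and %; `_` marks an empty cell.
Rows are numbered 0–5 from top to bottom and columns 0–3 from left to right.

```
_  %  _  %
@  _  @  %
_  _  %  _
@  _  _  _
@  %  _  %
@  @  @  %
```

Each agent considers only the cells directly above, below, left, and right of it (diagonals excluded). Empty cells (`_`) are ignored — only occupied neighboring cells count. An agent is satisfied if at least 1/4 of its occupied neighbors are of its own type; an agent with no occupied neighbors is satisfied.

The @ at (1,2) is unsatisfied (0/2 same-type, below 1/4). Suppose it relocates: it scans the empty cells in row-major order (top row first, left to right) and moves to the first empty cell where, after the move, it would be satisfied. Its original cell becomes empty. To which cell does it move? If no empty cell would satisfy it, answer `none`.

(0,0)

Vacating (1,2). Empty cells in order:
  (0,0): 1/2 same-type → satisfied — stop here.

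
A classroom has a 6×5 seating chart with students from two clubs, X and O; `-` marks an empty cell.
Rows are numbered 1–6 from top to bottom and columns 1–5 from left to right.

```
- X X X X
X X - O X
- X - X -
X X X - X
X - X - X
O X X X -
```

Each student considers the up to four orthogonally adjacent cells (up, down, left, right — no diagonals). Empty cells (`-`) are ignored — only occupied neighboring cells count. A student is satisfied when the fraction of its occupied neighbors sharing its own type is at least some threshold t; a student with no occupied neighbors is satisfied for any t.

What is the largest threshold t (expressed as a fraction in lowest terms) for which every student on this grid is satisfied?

(1,2)X 2/2
(1,3)X 2/2
(1,4)X 2/3
(1,5)X 2/2
(2,1)X 1/1
(2,2)X 3/3
(2,4)O 0/3
(2,5)X 1/2
(3,2)X 2/2
(3,4)X 0/1
(4,1)X 2/2
(4,2)X 3/3
(4,3)X 2/2
(4,5)X 1/1
(5,1)X 1/2
(5,3)X 2/2
(5,5)X 1/1
(6,1)O 0/2
(6,2)X 1/2
(6,3)X 3/3
(6,4)X 1/1
The smallest same-type fraction is 0/3 at (2,4), which reduces to 0/1. Any threshold above that leaves this student unsatisfied.

0/1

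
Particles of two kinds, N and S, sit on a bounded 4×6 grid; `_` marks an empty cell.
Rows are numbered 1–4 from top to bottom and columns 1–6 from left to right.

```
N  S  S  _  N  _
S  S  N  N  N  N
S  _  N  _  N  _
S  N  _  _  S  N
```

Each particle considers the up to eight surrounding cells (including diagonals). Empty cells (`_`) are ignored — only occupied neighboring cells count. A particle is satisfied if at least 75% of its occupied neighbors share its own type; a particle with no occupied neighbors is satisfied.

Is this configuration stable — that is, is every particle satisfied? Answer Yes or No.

No

(1,1)N 0/3 ✗
(1,2)S 3/5 ✗
(1,3)S 2/4 ✗
(1,5)N 3/3 ✓
(2,1)S 3/4 ✓
(2,2)S 4/7 ✗
(2,3)N 2/5 ✗
(2,4)N 5/6 ✓
(2,5)N 4/4 ✓
(2,6)N 3/3 ✓
(3,1)S 3/4 ✓
(3,3)N 3/4 ✓
(3,5)N 4/5 ✓
(4,1)S 1/2 ✗
(4,2)N 1/3 ✗
(4,5)S 0/2 ✗
(4,6)N 1/2 ✗
For instance (1,1) has only 0/3 same-type neighbors, below 3/4.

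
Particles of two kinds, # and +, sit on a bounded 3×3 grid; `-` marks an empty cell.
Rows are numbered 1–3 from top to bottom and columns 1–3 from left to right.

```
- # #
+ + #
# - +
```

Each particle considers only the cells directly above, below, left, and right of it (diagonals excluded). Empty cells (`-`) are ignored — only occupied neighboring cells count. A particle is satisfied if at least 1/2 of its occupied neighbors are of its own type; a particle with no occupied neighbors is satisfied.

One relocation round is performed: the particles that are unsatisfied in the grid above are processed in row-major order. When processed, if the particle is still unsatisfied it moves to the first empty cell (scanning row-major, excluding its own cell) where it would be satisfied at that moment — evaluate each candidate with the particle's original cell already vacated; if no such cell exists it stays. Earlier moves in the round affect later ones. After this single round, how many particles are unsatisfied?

0

Initially unsatisfied (in order): (2,2), (2,3), (3,1), (3,3).
  (2,2) → (1,1).
  (2,3): now satisfied by earlier moves; stays.
  (3,1) → (2,2).
  (3,3) → (3,1).
Resulting grid:
+ # #
+ # #
+ - -
All satisfied now.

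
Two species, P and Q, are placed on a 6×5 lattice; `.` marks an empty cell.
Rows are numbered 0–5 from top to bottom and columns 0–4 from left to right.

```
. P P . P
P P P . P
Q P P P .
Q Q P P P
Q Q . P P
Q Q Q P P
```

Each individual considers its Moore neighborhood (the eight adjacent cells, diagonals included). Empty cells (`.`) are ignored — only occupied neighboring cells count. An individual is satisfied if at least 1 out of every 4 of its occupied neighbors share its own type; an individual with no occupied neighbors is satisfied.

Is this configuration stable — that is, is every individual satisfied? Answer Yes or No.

Yes

Row 0: (0,1)P 4/4 satisfied · (0,2)P 3/3 satisfied · (0,4)P 1/1 satisfied
Row 1: (1,0)P 3/4 satisfied · (1,1)P 6/7 satisfied · (1,2)P 6/6 satisfied · (1,4)P 2/2 satisfied
Row 2: (2,0)Q 2/5 satisfied · (2,1)P 5/8 satisfied · (2,2)P 6/7 satisfied · (2,3)P 6/6 satisfied
Row 3: (3,0)Q 4/5 satisfied · (3,1)Q 4/7 satisfied · (3,2)P 5/7 satisfied · (3,3)P 6/6 satisfied · (3,4)P 4/4 satisfied
Row 4: (4,0)Q 5/5 satisfied · (4,1)Q 6/7 satisfied · (4,3)P 6/7 satisfied · (4,4)P 5/5 satisfied
Row 5: (5,0)Q 3/3 satisfied · (5,1)Q 4/4 satisfied · (5,2)Q 2/4 satisfied · (5,3)P 3/4 satisfied · (5,4)P 3/3 satisfied
All meet the threshold, so the configuration is stable.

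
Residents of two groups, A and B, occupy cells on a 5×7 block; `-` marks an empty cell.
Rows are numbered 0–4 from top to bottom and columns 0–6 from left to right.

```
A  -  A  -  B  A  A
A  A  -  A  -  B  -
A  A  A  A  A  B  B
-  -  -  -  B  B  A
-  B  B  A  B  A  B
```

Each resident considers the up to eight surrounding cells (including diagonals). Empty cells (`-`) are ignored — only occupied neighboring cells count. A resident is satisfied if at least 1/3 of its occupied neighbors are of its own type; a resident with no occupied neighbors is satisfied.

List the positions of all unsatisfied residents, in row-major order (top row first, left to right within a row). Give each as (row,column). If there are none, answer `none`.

Row 0: (0,0)A 2/2 satisfied · (0,2)A 2/2 satisfied · (0,4)B 1/3 satisfied · (0,5)A 1/3 satisfied · (0,6)A 1/2 satisfied
Row 1: (1,0)A 4/4 satisfied · (1,1)A 6/6 satisfied · (1,3)A 4/5 satisfied · (1,5)B 3/6 satisfied
Row 2: (2,0)A 3/3 satisfied · (2,1)A 4/4 satisfied · (2,2)A 4/4 satisfied · (2,3)A 3/4 satisfied · (2,4)A 2/6 satisfied · (2,5)B 4/6 satisfied · (2,6)B 3/4 satisfied
Row 3: (3,4)B 3/7 satisfied · (3,5)B 5/8 satisfied · (3,6)A 1/5 not
Row 4: (4,1)B 1/1 satisfied · (4,2)B 1/2 satisfied · (4,3)A 0/3 not · (4,4)B 2/4 satisfied · (4,5)A 1/5 not · (4,6)B 1/3 satisfied

(3,6), (4,3), (4,5)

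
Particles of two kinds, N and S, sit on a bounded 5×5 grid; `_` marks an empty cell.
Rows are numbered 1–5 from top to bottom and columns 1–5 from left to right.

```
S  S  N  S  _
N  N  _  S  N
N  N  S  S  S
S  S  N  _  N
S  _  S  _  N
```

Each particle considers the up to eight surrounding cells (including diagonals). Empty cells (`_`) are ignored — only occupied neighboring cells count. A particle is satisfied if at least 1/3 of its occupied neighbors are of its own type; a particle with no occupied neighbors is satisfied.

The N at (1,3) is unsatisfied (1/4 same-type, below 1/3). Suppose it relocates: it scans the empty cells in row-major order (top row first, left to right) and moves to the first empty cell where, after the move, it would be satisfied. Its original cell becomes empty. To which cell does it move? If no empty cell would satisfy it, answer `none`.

(1,5)

Vacating (1,3). Empty cells in order:
  (1,5): 1/3 same-type → satisfied — stop here.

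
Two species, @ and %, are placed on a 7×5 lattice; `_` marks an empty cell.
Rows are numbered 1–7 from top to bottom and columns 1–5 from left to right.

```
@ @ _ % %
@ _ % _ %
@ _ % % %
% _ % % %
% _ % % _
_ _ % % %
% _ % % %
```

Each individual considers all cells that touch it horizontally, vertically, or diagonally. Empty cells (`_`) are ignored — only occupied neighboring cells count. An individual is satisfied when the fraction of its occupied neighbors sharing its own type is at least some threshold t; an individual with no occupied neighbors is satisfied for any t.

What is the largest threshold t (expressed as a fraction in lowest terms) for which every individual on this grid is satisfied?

1/2

Row 1: (1,1)@ 2/2 · (1,2)@ 2/3 · (1,4)% 3/3 · (1,5)% 2/2
Row 2: (2,1)@ 3/3 · (2,3)% 3/4 · (2,5)% 4/4
Row 3: (3,1)@ 1/2 · (3,3)% 4/4 · (3,4)% 7/7 · (3,5)% 4/4
Row 4: (4,1)% 1/2 · (4,3)% 5/5 · (4,4)% 7/7 · (4,5)% 4/4
Row 5: (5,1)% 1/1 · (5,3)% 5/5 · (5,4)% 7/7
Row 6: (6,3)% 5/5 · (6,4)% 7/7 · (6,5)% 4/4
Row 7: (7,1)% — no occupied neighbors · (7,3)% 3/3 · (7,4)% 5/5 · (7,5)% 3/3
The smallest same-type fraction is 1/2 at (3,1), which reduces to 1/2. Any threshold above that leaves this individual unsatisfied.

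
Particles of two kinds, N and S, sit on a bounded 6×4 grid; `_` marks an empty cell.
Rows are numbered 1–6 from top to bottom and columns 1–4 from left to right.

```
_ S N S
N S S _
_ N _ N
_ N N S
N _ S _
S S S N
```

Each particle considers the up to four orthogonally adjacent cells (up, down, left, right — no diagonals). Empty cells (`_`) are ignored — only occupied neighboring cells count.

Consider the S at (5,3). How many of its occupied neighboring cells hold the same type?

Occupied neighbors of (5,3): (4,3)=N, (6,3)=S.
Same type (S): 1 of 2.

1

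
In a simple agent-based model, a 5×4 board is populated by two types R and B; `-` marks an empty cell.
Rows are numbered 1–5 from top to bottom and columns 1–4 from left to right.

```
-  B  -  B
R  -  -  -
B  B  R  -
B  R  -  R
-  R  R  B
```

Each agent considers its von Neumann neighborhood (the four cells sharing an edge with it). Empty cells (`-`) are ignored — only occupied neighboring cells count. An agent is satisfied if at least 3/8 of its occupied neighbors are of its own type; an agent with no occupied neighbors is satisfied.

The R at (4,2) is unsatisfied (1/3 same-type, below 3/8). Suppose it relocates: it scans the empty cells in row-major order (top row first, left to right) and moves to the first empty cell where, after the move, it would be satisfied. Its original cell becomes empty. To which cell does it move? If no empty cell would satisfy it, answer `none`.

Vacating (4,2). Empty cells in order:
  (1,1): 1/2 same-type → satisfied — stop here.

(1,1)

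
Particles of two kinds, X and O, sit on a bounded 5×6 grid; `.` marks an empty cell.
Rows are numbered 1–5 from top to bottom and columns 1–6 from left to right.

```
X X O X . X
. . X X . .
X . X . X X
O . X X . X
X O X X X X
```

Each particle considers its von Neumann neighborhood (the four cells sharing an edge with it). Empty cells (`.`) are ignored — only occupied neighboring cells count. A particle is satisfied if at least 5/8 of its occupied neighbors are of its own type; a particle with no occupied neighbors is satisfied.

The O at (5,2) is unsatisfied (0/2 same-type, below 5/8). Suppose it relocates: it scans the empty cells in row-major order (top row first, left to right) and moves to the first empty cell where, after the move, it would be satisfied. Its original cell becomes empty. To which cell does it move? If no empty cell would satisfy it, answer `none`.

Vacating (5,2). Empty cells in order:
  (1,5): 0/2 same-type → still unsatisfied.
  (2,1): 0/2 same-type → still unsatisfied.
  (2,2): 0/2 same-type → still unsatisfied.
  (2,5): 0/2 same-type → still unsatisfied.
  (2,6): 0/2 same-type → still unsatisfied.
  (3,2): 0/2 same-type → still unsatisfied.
  (3,4): 0/4 same-type → still unsatisfied.
  (4,2): 1/2 same-type → still unsatisfied.
  (4,5): 0/4 same-type → still unsatisfied.

none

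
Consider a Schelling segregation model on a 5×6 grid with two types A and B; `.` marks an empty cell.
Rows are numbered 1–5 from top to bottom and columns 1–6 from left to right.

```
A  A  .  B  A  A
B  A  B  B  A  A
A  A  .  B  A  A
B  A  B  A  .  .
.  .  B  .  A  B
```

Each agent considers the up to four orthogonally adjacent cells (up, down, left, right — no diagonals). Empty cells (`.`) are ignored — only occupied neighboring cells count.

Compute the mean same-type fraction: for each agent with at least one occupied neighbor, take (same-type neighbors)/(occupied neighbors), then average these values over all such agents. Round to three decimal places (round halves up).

0.529

(1,1)A 1/2
(1,2)A 2/2
(1,4)B 1/2
(1,5)A 2/3
(1,6)A 2/2
(2,1)B 0/3
(2,2)A 2/4
(2,3)B 1/2
(2,4)B 3/4
(2,5)A 3/4
(2,6)A 3/3
(3,1)A 1/3
(3,2)A 3/3
(3,4)B 1/3
(3,5)A 2/3
(3,6)A 2/2
(4,1)B 0/2
(4,2)A 1/3
(4,3)B 1/3
(4,4)A 0/2
(5,3)B 1/1
(5,5)A 0/1
(5,6)B 0/1
Sum over 23 agents: 1/2 + 2/2 + 1/2 + 2/3 + 2/2 + 0/3 + 2/4 + 1/2 + 3/4 + 3/4 + 3/3 + 1/3 + 3/3 + 1/3 + 2/3 + 2/2 + 0/2 + 1/3 + 1/3 + 0/2 + 1/1 + 0/1 + 0/1 = 73/6; mean = 73/6 ÷ 23 = 73/138 = 0.528985… → 0.529.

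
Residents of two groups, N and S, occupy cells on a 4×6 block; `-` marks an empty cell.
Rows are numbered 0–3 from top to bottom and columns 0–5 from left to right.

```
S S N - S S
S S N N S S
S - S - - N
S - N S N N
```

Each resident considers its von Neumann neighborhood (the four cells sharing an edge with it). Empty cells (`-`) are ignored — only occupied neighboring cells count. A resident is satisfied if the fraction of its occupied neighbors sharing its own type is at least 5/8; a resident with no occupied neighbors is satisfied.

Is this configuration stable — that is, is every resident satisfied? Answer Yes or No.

No

(0,0)S 2/2 ok
(0,1)S 2/3 ok
(0,2)N 1/2 unhappy
(0,4)S 2/2 ok
(0,5)S 2/2 ok
(1,0)S 3/3 ok
(1,1)S 2/3 ok
(1,2)N 2/4 unhappy
(1,3)N 1/2 unhappy
(1,4)S 2/3 ok
(1,5)S 2/3 ok
(2,0)S 2/2 ok
(2,2)S 0/2 unhappy
(2,5)N 1/2 unhappy
(3,0)S 1/1 ok
(3,2)N 0/2 unhappy
(3,3)S 0/2 unhappy
(3,4)N 1/2 unhappy
(3,5)N 2/2 ok
For instance (0,2) has only 1/2 same-type neighbors, below 5/8.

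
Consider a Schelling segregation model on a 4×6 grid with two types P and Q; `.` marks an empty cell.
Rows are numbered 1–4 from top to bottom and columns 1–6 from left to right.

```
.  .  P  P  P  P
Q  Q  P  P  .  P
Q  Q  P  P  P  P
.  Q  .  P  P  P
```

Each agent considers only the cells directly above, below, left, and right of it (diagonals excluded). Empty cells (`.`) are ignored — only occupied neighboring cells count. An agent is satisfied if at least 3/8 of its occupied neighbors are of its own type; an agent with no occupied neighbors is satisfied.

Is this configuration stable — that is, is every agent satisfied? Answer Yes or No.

Yes

(1,3)P 2/2 ok
(1,4)P 3/3 ok
(1,5)P 2/2 ok
(1,6)P 2/2 ok
(2,1)Q 2/2 ok
(2,2)Q 2/3 ok
(2,3)P 3/4 ok
(2,4)P 3/3 ok
(2,6)P 2/2 ok
(3,1)Q 2/2 ok
(3,2)Q 3/4 ok
(3,3)P 2/3 ok
(3,4)P 4/4 ok
(3,5)P 3/3 ok
(3,6)P 3/3 ok
(4,2)Q 1/1 ok
(4,4)P 2/2 ok
(4,5)P 3/3 ok
(4,6)P 2/2 ok
All meet the threshold, so the configuration is stable.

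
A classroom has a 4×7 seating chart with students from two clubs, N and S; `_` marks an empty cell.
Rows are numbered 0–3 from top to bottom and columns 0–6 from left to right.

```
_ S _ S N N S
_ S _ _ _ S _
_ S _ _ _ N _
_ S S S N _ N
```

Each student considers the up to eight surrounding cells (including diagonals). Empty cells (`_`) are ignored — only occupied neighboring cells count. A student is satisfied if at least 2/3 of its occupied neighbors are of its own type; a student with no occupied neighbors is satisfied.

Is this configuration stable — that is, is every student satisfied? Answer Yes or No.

No

(0,1)S 1/1 ok
(0,3)S 0/1 unhappy
(0,4)N 1/3 unhappy
(0,5)N 1/3 unhappy
(0,6)S 1/2 unhappy
(1,1)S 2/2 ok
(1,5)S 1/4 unhappy
(2,1)S 3/3 ok
(2,5)N 2/3 ok
(3,1)S 2/2 ok
(3,2)S 3/3 ok
(3,3)S 1/2 unhappy
(3,4)N 1/2 unhappy
(3,6)N 1/1 ok
For instance (0,3) has only 0/1 same-type neighbors, below 2/3.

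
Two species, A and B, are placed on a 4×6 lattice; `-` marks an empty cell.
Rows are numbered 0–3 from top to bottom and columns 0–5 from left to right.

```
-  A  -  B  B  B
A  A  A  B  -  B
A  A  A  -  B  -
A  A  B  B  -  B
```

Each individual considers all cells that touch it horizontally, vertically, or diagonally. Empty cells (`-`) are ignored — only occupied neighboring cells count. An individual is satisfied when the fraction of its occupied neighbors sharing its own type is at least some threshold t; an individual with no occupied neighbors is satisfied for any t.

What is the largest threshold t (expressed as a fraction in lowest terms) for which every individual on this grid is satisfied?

1/4

Row 0: (0,1)A 3/3 · (0,3)B 2/3 · (0,4)B 4/4 · (0,5)B 2/2
Row 1: (1,0)A 4/4 · (1,1)A 6/6 · (1,2)A 4/6 · (1,3)B 3/5 · (1,5)B 3/3
Row 2: (2,0)A 5/5 · (2,1)A 7/8 · (2,2)A 4/7 · (2,4)B 4/4
Row 3: (3,0)A 3/3 · (3,1)A 4/5 · (3,2)B 1/4 · (3,3)B 2/3 · (3,5)B 1/1
The smallest same-type fraction is 1/4 at (3,2), which reduces to 1/4. Any threshold above that leaves this individual unsatisfied.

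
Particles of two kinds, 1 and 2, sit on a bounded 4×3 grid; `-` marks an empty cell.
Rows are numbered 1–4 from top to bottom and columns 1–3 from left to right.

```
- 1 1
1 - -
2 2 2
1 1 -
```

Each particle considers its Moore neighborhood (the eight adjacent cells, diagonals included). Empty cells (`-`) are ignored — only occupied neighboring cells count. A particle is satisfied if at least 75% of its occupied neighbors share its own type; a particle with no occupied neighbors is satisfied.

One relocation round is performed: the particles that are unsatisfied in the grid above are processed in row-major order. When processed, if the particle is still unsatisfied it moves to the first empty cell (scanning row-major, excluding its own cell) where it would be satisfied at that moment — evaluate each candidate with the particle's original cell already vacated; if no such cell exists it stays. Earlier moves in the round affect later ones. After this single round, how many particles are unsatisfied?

5

Initially unsatisfied (in order): (2,1), (3,1), (3,2), (3,3), (4,1), (4,2).
  (2,1) → (1,1).
  (3,1): no empty cell satisfies it; stays.
  (3,2): no empty cell satisfies it; stays.
  (3,3): no empty cell satisfies it; stays.
  (4,1): no empty cell satisfies it; stays.
  (4,2): no empty cell satisfies it; stays.
Resulting grid:
1 1 1
- - -
2 2 2
1 1 -
Unsatisfied now: (3,1), (3,2), (3,3), (4,1), (4,2).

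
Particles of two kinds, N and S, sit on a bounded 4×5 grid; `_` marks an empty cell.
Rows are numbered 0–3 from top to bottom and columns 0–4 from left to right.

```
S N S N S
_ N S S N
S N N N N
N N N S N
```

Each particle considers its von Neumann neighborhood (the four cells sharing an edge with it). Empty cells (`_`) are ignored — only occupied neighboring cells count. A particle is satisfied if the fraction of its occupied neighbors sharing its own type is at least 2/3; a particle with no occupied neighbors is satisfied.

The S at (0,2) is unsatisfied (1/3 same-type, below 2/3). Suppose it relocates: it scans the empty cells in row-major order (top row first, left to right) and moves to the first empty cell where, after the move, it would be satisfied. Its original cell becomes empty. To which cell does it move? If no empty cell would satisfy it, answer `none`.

(1,0)

Vacating (0,2). Empty cells in order:
  (1,0): 2/3 same-type → satisfied — stop here.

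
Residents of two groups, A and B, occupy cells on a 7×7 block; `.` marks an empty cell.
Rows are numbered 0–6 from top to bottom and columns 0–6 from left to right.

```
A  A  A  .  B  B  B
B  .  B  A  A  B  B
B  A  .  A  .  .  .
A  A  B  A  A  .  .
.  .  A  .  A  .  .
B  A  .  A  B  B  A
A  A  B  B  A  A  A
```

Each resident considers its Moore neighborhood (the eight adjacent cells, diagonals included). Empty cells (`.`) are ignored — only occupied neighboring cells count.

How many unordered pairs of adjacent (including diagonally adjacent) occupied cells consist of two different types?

Scan each occupied cell's neighbors to the right and below (and the two forward diagonals) so each pair is counted once.
From row 0: 7 unlike of 17 pairs (running 7/17).
From row 1: 5 unlike of 10 pairs (running 12/27).
From row 2: 5 unlike of 9 pairs (running 17/36).
From row 3: 3 unlike of 9 pairs (running 20/45).
From row 4: 2 unlike of 5 pairs (running 22/50).
From row 5: 13 unlike of 20 pairs (running 35/70).
From row 6: 2 unlike of 6 pairs (running 37/76).
Total adjacent occupied pairs: 76; unlike-type pairs: 37.

37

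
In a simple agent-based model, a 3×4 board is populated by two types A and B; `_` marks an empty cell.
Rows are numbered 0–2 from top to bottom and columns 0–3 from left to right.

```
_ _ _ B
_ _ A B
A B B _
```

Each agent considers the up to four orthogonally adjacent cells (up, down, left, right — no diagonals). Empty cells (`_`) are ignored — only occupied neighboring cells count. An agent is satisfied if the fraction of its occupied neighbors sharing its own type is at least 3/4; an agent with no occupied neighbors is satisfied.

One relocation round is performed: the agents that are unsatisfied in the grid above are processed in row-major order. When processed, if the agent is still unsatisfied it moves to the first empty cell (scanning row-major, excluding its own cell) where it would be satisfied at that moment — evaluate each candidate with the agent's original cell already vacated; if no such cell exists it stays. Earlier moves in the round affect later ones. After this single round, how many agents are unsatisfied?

0

Initially unsatisfied (in order): (1,2), (1,3), (2,0), (2,1), (2,2).
  (1,2) → (0,0).
  (1,3): now satisfied by earlier moves; stays.
  (2,0) → (0,1).
  (2,1): now satisfied by earlier moves; stays.
  (2,2): now satisfied by earlier moves; stays.
Resulting grid:
A A _ B
_ _ _ B
_ B B _
All satisfied now.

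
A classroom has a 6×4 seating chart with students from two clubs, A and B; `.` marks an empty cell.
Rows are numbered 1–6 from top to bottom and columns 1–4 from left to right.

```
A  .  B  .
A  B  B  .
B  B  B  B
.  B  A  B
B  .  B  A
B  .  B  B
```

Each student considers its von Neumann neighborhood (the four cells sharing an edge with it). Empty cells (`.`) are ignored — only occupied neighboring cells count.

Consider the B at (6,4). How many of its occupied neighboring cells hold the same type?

1

Occupied neighbors of (6,4): (5,4)=A, (6,3)=B.
Same type (B): 1 of 2.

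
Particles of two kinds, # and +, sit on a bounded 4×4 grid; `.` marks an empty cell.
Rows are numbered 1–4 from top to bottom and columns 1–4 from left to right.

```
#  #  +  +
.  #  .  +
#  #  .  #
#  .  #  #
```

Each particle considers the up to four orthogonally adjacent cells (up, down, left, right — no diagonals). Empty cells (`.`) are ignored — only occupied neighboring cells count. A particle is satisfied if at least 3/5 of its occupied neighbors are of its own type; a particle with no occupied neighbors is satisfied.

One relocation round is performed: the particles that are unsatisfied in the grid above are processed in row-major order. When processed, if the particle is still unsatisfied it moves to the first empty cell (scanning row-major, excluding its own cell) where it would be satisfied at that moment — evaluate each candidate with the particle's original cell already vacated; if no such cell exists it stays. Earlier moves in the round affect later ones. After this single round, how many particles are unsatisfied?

Initially unsatisfied (in order): (1,3), (2,4), (3,4).
  (1,3): no empty cell satisfies it; stays.
  (2,4): no empty cell satisfies it; stays.
  (3,4) → (2,1).
Resulting grid:
# # + +
# # . +
# # . .
# . # #
Unsatisfied now: (1,3).

1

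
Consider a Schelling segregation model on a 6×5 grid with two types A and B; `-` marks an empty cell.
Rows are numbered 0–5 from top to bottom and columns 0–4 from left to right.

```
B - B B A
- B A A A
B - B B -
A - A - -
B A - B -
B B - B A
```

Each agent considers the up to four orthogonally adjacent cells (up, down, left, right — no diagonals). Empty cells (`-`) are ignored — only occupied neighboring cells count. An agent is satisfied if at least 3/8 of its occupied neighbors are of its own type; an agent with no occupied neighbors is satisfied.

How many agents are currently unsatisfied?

10

Row 0: (0,0)B 0/0 ✓ · (0,2)B 1/2 ✓ · (0,3)B 1/3 ✗ · (0,4)A 1/2 ✓
Row 1: (1,1)B 0/1 ✗ · (1,2)A 1/4 ✗ · (1,3)A 2/4 ✓ · (1,4)A 2/2 ✓
Row 2: (2,0)B 0/1 ✗ · (2,2)B 1/3 ✗ · (2,3)B 1/2 ✓
Row 3: (3,0)A 0/2 ✗ · (3,2)A 0/1 ✗
Row 4: (4,0)B 1/3 ✗ · (4,1)A 0/2 ✗ · (4,3)B 1/1 ✓
Row 5: (5,0)B 2/2 ✓ · (5,1)B 1/2 ✓ · (5,3)B 1/2 ✓ · (5,4)A 0/1 ✗
Unsatisfied: (0,3), (1,1), (1,2), (2,0), (2,2), (3,0), (3,2), (4,0), (4,1), (5,4) — 10 in total.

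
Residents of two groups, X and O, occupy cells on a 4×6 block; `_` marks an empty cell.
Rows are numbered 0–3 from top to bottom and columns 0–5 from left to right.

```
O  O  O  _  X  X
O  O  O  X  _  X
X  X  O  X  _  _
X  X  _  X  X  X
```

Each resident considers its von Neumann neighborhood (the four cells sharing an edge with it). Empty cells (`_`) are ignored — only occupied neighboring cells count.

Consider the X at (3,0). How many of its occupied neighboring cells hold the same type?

Occupied neighbors of (3,0): (2,0)=X, (3,1)=X.
Same type (X): 2 of 2.

2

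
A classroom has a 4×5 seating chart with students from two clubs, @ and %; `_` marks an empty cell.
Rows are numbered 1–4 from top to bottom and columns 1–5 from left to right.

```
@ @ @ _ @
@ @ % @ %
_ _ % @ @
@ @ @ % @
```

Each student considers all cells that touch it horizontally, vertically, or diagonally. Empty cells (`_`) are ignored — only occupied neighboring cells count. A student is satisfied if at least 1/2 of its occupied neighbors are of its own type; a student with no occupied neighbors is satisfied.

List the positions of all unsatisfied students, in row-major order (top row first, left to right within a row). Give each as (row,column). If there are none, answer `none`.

Row 1: (1,1)@ 3/3 satisfied · (1,2)@ 4/5 satisfied · (1,3)@ 3/4 satisfied · (1,5)@ 1/2 satisfied
Row 2: (2,1)@ 3/3 satisfied · (2,2)@ 4/6 satisfied · (2,3)% 1/6 not · (2,4)@ 4/7 satisfied · (2,5)% 0/4 not
Row 3: (3,3)% 2/7 not · (3,4)@ 4/8 satisfied · (3,5)@ 3/5 satisfied
Row 4: (4,1)@ 1/1 satisfied · (4,2)@ 2/3 satisfied · (4,3)@ 2/4 satisfied · (4,4)% 1/5 not · (4,5)@ 2/3 satisfied

(2,3), (2,5), (3,3), (4,4)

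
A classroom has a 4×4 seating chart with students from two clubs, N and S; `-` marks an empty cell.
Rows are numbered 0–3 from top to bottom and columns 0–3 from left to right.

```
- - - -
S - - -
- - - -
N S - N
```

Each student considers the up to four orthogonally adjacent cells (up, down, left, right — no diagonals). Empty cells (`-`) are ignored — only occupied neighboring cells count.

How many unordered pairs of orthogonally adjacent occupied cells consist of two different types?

Scan each occupied cell's neighbors to the right and below so each pair is counted once.
Row 3: N(3,0)–S(3,1)≠  → 1/1 unlike.
Total adjacent occupied pairs: 1; unlike-type pairs: 1.

1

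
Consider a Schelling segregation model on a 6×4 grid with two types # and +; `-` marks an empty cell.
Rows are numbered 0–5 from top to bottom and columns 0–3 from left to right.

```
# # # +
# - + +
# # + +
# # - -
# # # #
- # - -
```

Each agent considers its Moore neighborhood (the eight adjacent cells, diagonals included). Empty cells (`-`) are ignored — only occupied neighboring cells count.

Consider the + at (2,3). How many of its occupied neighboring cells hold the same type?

Occupied neighbors of (2,3): (1,2)=+, (1,3)=+, (2,2)=+.
Same type (+): 3 of 3.

3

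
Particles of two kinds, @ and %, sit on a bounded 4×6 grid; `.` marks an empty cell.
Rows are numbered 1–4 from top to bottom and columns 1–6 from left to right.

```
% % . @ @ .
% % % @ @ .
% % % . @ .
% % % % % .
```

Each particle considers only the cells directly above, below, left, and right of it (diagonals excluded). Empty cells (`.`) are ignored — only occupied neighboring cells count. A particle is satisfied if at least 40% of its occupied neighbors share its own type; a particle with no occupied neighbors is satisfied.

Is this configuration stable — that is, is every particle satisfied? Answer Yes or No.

(1,1)% 2/2 satisfied
(1,2)% 2/2 satisfied
(1,4)@ 2/2 satisfied
(1,5)@ 2/2 satisfied
(2,1)% 3/3 satisfied
(2,2)% 4/4 satisfied
(2,3)% 2/3 satisfied
(2,4)@ 2/3 satisfied
(2,5)@ 3/3 satisfied
(3,1)% 3/3 satisfied
(3,2)% 4/4 satisfied
(3,3)% 3/3 satisfied
(3,5)@ 1/2 satisfied
(4,1)% 2/2 satisfied
(4,2)% 3/3 satisfied
(4,3)% 3/3 satisfied
(4,4)% 2/2 satisfied
(4,5)% 1/2 satisfied
All meet the threshold, so the configuration is stable.

Yes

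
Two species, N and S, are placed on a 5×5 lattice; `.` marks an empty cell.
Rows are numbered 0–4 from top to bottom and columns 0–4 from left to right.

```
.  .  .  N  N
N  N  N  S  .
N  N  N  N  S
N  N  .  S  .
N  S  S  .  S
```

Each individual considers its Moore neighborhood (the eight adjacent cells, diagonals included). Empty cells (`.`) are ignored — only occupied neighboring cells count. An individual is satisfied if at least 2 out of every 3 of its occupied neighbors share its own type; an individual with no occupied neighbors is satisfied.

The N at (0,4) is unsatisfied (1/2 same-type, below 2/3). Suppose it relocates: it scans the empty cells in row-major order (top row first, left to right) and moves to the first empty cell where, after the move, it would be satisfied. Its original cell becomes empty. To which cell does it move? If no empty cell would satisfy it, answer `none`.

Vacating (0,4). Empty cells in order:
  (0,0): 2/2 same-type → satisfied — stop here.

(0,0)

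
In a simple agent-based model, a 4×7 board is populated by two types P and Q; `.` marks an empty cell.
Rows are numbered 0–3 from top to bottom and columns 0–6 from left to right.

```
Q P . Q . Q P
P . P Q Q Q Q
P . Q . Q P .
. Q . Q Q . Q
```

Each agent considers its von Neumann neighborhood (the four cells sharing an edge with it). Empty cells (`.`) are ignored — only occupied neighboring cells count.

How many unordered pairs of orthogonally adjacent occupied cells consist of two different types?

8

Scan each occupied cell's neighbors to the right and below so each pair is counted once.
From row 0: 4 unlike of 6 pairs (running 4/6).
From row 1: 3 unlike of 8 pairs (running 7/14).
From row 2: 1 unlike of 2 pairs (running 8/16).
From row 3: 0 unlike of 1 pairs (running 8/17).
Total adjacent occupied pairs: 17; unlike-type pairs: 8.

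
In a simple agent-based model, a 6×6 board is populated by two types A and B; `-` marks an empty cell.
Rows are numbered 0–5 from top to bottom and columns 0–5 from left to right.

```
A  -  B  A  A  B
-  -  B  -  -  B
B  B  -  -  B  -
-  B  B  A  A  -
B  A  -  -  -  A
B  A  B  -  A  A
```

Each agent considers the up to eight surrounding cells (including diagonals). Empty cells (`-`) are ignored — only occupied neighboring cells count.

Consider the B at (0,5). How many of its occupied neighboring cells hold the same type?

1

Occupied neighbors of (0,5): (0,4)=A, (1,5)=B.
Same type (B): 1 of 2.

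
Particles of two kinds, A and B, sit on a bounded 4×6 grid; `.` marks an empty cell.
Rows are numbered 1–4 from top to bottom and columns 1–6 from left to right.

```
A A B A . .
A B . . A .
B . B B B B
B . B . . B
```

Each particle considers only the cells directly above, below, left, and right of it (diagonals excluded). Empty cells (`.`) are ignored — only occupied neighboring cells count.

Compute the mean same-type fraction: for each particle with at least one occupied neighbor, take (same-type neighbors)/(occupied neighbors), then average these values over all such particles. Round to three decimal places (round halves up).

(1,1)A 2/2
(1,2)A 1/3
(1,3)B 0/2
(1,4)A 0/1
(2,1)A 1/3
(2,2)B 0/2
(2,5)A 0/1
(3,1)B 1/2
(3,3)B 2/2
(3,4)B 2/2
(3,5)B 2/3
(3,6)B 2/2
(4,1)B 1/1
(4,3)B 1/1
(4,6)B 1/1
Sum over 15 particles: 2/2 + 1/3 + 0/2 + 0/1 + 1/3 + 0/2 + 0/1 + 1/2 + 2/2 + 2/2 + 2/3 + 2/2 + 1/1 + 1/1 + 1/1 = 53/6; mean = 53/6 ÷ 15 = 53/90 = 0.588888… → 0.589.

0.589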